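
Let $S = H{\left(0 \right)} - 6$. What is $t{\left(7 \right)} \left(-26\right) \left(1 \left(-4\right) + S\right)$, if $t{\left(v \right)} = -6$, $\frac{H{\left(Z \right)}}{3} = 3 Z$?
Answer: $-1560$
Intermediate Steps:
$H{\left(Z \right)} = 9 Z$ ($H{\left(Z \right)} = 3 \cdot 3 Z = 9 Z$)
$S = -6$ ($S = 9 \cdot 0 - 6 = 0 - 6 = -6$)
$t{\left(7 \right)} \left(-26\right) \left(1 \left(-4\right) + S\right) = \left(-6\right) \left(-26\right) \left(1 \left(-4\right) - 6\right) = 156 \left(-4 - 6\right) = 156 \left(-10\right) = -1560$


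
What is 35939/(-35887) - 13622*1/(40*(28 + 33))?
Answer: -288271937/43782140 ≈ -6.5842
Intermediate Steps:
35939/(-35887) - 13622*1/(40*(28 + 33)) = 35939*(-1/35887) - 13622/(40*61) = -35939/35887 - 13622/2440 = -35939/35887 - 13622*1/2440 = -35939/35887 - 6811/1220 = -288271937/43782140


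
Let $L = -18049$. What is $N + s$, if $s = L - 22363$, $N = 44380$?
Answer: $3968$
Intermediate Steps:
$s = -40412$ ($s = -18049 - 22363 = -40412$)
$N + s = 44380 - 40412 = 3968$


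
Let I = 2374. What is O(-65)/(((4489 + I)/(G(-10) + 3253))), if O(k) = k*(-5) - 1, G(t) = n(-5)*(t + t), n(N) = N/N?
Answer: 1047492/6863 ≈ 152.63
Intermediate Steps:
n(N) = 1
G(t) = 2*t (G(t) = 1*(t + t) = 1*(2*t) = 2*t)
O(k) = -1 - 5*k (O(k) = -5*k - 1 = -1 - 5*k)
O(-65)/(((4489 + I)/(G(-10) + 3253))) = (-1 - 5*(-65))/(((4489 + 2374)/(2*(-10) + 3253))) = (-1 + 325)/((6863/(-20 + 3253))) = 324/((6863/3233)) = 324/((6863*(1/3233))) = 324/(6863/3233) = 324*(3233/6863) = 1047492/6863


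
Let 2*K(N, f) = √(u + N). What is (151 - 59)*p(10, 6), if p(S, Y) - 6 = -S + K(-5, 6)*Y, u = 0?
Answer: -368 + 276*I*√5 ≈ -368.0 + 617.15*I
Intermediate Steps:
K(N, f) = √N/2 (K(N, f) = √(0 + N)/2 = √N/2)
p(S, Y) = 6 - S + I*Y*√5/2 (p(S, Y) = 6 + (-S + (√(-5)/2)*Y) = 6 + (-S + ((I*√5)/2)*Y) = 6 + (-S + (I*√5/2)*Y) = 6 + (-S + I*Y*√5/2) = 6 - S + I*Y*√5/2)
(151 - 59)*p(10, 6) = (151 - 59)*(6 - 1*10 + (½)*I*6*√5) = 92*(6 - 10 + 3*I*√5) = 92*(-4 + 3*I*√5) = -368 + 276*I*√5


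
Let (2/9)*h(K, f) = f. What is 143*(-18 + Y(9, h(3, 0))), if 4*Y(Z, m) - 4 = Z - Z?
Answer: -2431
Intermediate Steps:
h(K, f) = 9*f/2
Y(Z, m) = 1 (Y(Z, m) = 1 + (Z - Z)/4 = 1 + (¼)*0 = 1 + 0 = 1)
143*(-18 + Y(9, h(3, 0))) = 143*(-18 + 1) = 143*(-17) = -2431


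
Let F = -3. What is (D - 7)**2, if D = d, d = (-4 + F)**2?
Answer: 1764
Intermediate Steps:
d = 49 (d = (-4 - 3)**2 = (-7)**2 = 49)
D = 49
(D - 7)**2 = (49 - 7)**2 = 42**2 = 1764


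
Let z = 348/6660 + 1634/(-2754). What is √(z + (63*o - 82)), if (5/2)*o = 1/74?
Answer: I*√65856844085/28305 ≈ 9.0665*I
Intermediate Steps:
o = 1/185 (o = 2*(1/74)/5 = 2*(1*(1/74))/5 = (⅖)*(1/74) = 1/185 ≈ 0.0054054)
z = -137834/254745 (z = 348*(1/6660) + 1634*(-1/2754) = 29/555 - 817/1377 = -137834/254745 ≈ -0.54107)
√(z + (63*o - 82)) = √(-137834/254745 + (63*(1/185) - 82)) = √(-137834/254745 + (63/185 - 82)) = √(-137834/254745 - 15107/185) = √(-20940173/254745) = I*√65856844085/28305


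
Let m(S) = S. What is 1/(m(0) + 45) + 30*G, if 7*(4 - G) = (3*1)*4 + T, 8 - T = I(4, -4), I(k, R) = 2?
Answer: 13507/315 ≈ 42.879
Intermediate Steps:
T = 6 (T = 8 - 1*2 = 8 - 2 = 6)
G = 10/7 (G = 4 - ((3*1)*4 + 6)/7 = 4 - (3*4 + 6)/7 = 4 - (12 + 6)/7 = 4 - ⅐*18 = 4 - 18/7 = 10/7 ≈ 1.4286)
1/(m(0) + 45) + 30*G = 1/(0 + 45) + 30*(10/7) = 1/45 + 300/7 = 13507/315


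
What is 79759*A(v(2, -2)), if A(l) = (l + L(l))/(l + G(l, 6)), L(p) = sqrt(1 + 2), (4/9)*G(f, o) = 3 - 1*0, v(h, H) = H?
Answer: -638072/19 + 319036*sqrt(3)/19 ≈ -4499.2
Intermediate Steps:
G(f, o) = 27/4 (G(f, o) = 9*(3 - 1*0)/4 = 9*(3 + 0)/4 = (9/4)*3 = 27/4)
L(p) = sqrt(3)
A(l) = (l + sqrt(3))/(27/4 + l) (A(l) = (l + sqrt(3))/(l + 27/4) = (l + sqrt(3))/(27/4 + l))
79759*A(v(2, -2)) = 79759*(4*(-2 + sqrt(3))/(27 + 4*(-2))) = 79759*(4*(-2 + sqrt(3))/(27 - 8)) = 79759*(4*(-2 + sqrt(3))/19) = 79759*(4*(1/19)*(-2 + sqrt(3))) = 79759*(-8/19 + 4*sqrt(3)/19) = -638072/19 + 319036*sqrt(3)/19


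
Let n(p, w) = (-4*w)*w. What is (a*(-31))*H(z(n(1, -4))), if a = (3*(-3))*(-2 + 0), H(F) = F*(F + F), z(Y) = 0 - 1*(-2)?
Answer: -4464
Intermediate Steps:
n(p, w) = -4*w²
z(Y) = 2 (z(Y) = 0 + 2 = 2)
H(F) = 2*F² (H(F) = F*(2*F) = 2*F²)
a = 18 (a = -9*(-2) = 18)
(a*(-31))*H(z(n(1, -4))) = (18*(-31))*(2*2²) = -1116*4 = -558*8 = -4464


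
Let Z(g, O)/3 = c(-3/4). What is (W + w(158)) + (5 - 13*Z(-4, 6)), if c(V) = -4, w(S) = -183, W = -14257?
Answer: -14279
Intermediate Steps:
Z(g, O) = -12 (Z(g, O) = 3*(-4) = -12)
(W + w(158)) + (5 - 13*Z(-4, 6)) = (-14257 - 183) + (5 - 13*(-12)) = -14440 + (5 + 156) = -14440 + 161 = -14279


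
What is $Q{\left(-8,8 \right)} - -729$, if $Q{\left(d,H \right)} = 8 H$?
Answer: $793$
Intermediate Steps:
$Q{\left(-8,8 \right)} - -729 = 8 \cdot 8 - -729 = 64 + 729 = 793$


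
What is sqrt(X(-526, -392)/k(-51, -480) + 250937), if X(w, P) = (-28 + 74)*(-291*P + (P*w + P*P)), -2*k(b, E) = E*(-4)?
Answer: sqrt(22822795)/10 ≈ 477.73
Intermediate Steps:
k(b, E) = 2*E (k(b, E) = -E*(-4)/2 = -(-2)*E = 2*E)
X(w, P) = -13386*P + 46*P**2 + 46*P*w (X(w, P) = 46*(-291*P + (P*w + P**2)) = 46*(-291*P + (P**2 + P*w)) = 46*(P**2 - 291*P + P*w) = -13386*P + 46*P**2 + 46*P*w)
sqrt(X(-526, -392)/k(-51, -480) + 250937) = sqrt((46*(-392)*(-291 - 392 - 526))/((2*(-480))) + 250937) = sqrt((46*(-392)*(-1209))/(-960) + 250937) = sqrt(21800688*(-1/960) + 250937) = sqrt(-454181/20 + 250937) = sqrt(4564559/20) = sqrt(22822795)/10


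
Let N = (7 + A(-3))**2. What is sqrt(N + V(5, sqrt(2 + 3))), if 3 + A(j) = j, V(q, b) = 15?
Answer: 4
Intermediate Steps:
A(j) = -3 + j
N = 1 (N = (7 + (-3 - 3))**2 = (7 - 6)**2 = 1**2 = 1)
sqrt(N + V(5, sqrt(2 + 3))) = sqrt(1 + 15) = sqrt(16) = 4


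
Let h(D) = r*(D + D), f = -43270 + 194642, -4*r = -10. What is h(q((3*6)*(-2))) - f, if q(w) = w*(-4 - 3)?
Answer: -150112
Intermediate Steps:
r = 5/2 (r = -1/4*(-10) = 5/2 ≈ 2.5000)
q(w) = -7*w (q(w) = w*(-7) = -7*w)
f = 151372
h(D) = 5*D (h(D) = 5*(D + D)/2 = 5*(2*D)/2 = 5*D)
h(q((3*6)*(-2))) - f = 5*(-7*3*6*(-2)) - 1*151372 = 5*(-126*(-2)) - 151372 = 5*(-7*(-36)) - 151372 = 5*252 - 151372 = 1260 - 151372 = -150112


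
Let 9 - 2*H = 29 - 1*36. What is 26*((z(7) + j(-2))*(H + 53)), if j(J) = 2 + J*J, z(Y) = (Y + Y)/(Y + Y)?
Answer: 11102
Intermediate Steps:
z(Y) = 1 (z(Y) = (2*Y)/((2*Y)) = (2*Y)*(1/(2*Y)) = 1)
j(J) = 2 + J²
H = 8 (H = 9/2 - (29 - 1*36)/2 = 9/2 - (29 - 36)/2 = 9/2 - ½*(-7) = 9/2 + 7/2 = 8)
26*((z(7) + j(-2))*(H + 53)) = 26*((1 + (2 + (-2)²))*(8 + 53)) = 26*((1 + (2 + 4))*61) = 26*((1 + 6)*61) = 26*(7*61) = 26*427 = 11102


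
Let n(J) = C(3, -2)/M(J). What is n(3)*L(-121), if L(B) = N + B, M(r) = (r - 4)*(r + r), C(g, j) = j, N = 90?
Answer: -31/3 ≈ -10.333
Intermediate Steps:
M(r) = 2*r*(-4 + r) (M(r) = (-4 + r)*(2*r) = 2*r*(-4 + r))
L(B) = 90 + B
n(J) = -1/(J*(-4 + J)) (n(J) = -2*1/(2*J*(-4 + J)) = -1/(J*(-4 + J)))
n(3)*L(-121) = (-1/(3*(-4 + 3)))*(90 - 121) = -1*⅓/(-1)*(-31) = -1*⅓*(-1)*(-31) = (⅓)*(-31) = -31/3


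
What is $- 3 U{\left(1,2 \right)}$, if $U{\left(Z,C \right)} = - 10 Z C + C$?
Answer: $54$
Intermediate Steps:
$U{\left(Z,C \right)} = C - 10 C Z$ ($U{\left(Z,C \right)} = - 10 C Z + C = C - 10 C Z$)
$- 3 U{\left(1,2 \right)} = - 3 \cdot 2 \left(1 - 10\right) = - 3 \cdot 2 \left(-9\right) = \left(-3\right) \left(-18\right) = 54$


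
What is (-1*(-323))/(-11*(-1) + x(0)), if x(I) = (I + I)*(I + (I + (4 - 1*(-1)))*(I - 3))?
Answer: 323/11 ≈ 29.364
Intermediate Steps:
x(I) = 2*I*(I + (-3 + I)*(5 + I)) (x(I) = (2*I)*(I + (I + (4 + 1))*(-3 + I)) = (2*I)*(I + (I + 5)*(-3 + I)) = (2*I)*(I + (5 + I)*(-3 + I)) = (2*I)*(I + (-3 + I)*(5 + I)) = 2*I*(I + (-3 + I)*(5 + I)))
(-1*(-323))/(-11*(-1) + x(0)) = (-1*(-323))/(-11*(-1) + 2*0*(-15 + 0² + 3*0)) = 323/(11 + 2*0*(-15 + 0 + 0)) = 323/(11 + 2*0*(-15)) = 323/(11 + 0) = 323/11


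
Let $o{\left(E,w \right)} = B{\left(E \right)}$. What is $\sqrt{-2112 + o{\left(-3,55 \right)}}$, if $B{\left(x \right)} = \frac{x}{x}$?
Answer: $i \sqrt{2111} \approx 45.946 i$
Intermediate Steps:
$B{\left(x \right)} = 1$
$o{\left(E,w \right)} = 1$
$\sqrt{-2112 + o{\left(-3,55 \right)}} = \sqrt{-2112 + 1} = \sqrt{-2111} = i \sqrt{2111}$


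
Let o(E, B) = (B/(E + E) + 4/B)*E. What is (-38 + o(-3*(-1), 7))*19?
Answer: -8721/14 ≈ -622.93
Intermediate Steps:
o(E, B) = E*(4/B + B/(2*E)) (o(E, B) = (B/((2*E)) + 4/B)*E = (B*(1/(2*E)) + 4/B)*E = (B/(2*E) + 4/B)*E = (4/B + B/(2*E))*E = E*(4/B + B/(2*E)))
(-38 + o(-3*(-1), 7))*19 = (-38 + ((½)*7 + 4*(-3*(-1))/7))*19 = (-38 + (7/2 + 4*3*(⅐)))*19 = (-38 + (7/2 + 12/7))*19 = (-38 + 73/14)*19 = -459/14*19 = -8721/14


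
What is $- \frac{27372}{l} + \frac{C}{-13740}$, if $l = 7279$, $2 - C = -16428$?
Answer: $- \frac{49568525}{10001346} \approx -4.9562$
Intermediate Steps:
$C = 16430$ ($C = 2 - -16428 = 2 + 16428 = 16430$)
$- \frac{27372}{l} + \frac{C}{-13740} = - \frac{27372}{7279} + \frac{16430}{-13740} = \left(-27372\right) \frac{1}{7279} + 16430 \left(- \frac{1}{13740}\right) = - \frac{27372}{7279} - \frac{1643}{1374} = - \frac{49568525}{10001346}$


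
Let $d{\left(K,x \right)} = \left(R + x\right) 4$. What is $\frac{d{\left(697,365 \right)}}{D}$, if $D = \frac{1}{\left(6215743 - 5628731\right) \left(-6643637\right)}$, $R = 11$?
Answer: $-5865441542536576$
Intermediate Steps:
$d{\left(K,x \right)} = 44 + 4 x$ ($d{\left(K,x \right)} = \left(11 + x\right) 4 = 44 + 4 x$)
$D = - \frac{1}{3899894642644}$ ($D = \frac{1}{587012} \left(- \frac{1}{6643637}\right) = - \frac{1}{3899894642644} \approx -2.5642 \cdot 10^{-13}$)
$\frac{d{\left(697,365 \right)}}{D} = \frac{44 + 4 \cdot 365}{- \frac{1}{3899894642644}} = \left(44 + 1460\right) \left(-3899894642644\right) = 1504 \left(-3899894642644\right) = -5865441542536576$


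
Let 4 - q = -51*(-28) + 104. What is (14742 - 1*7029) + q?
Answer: 6185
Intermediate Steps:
q = -1528 (q = 4 - (-51*(-28) + 104) = 4 - (1428 + 104) = 4 - 1*1532 = 4 - 1532 = -1528)
(14742 - 1*7029) + q = (14742 - 1*7029) - 1528 = (14742 - 7029) - 1528 = 7713 - 1528 = 6185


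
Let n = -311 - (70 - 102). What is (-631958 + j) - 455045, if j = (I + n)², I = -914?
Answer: 336246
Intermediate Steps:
n = -279 (n = -311 - 1*(-32) = -311 + 32 = -279)
j = 1423249 (j = (-914 - 279)² = (-1193)² = 1423249)
(-631958 + j) - 455045 = (-631958 + 1423249) - 455045 = 791291 - 455045 = 336246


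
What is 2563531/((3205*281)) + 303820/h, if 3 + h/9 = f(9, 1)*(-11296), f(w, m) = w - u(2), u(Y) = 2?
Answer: 62031164533/25637522535 ≈ 2.4195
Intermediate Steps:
f(w, m) = -2 + w (f(w, m) = w - 1*2 = w - 2 = -2 + w)
h = -711675 (h = -27 + 9*((-2 + 9)*(-11296)) = -27 + 9*(7*(-11296)) = -27 + 9*(-79072) = -27 - 711648 = -711675)
2563531/((3205*281)) + 303820/h = 2563531/((3205*281)) + 303820/(-711675) = 2563531/900605 + 303820*(-1/711675) = 2563531*(1/900605) - 60764/142335 = 2563531/900605 - 60764/142335 = 62031164533/25637522535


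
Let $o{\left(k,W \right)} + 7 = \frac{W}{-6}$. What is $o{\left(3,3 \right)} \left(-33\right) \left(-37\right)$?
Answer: $- \frac{18315}{2} \approx -9157.5$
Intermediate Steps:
$o{\left(k,W \right)} = -7 - \frac{W}{6}$ ($o{\left(k,W \right)} = -7 + \frac{W}{-6} = -7 + W \left(- \frac{1}{6}\right) = -7 - \frac{W}{6}$)
$o{\left(3,3 \right)} \left(-33\right) \left(-37\right) = \left(-7 - \frac{1}{2}\right) \left(-33\right) \left(-37\right) = \left(- \frac{15}{2}\right) \left(-33\right) \left(-37\right) = \frac{495}{2} \left(-37\right) = - \frac{18315}{2}$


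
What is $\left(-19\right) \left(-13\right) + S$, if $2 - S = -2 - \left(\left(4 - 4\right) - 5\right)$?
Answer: $246$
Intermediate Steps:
$S = -1$ ($S = 2 - \left(-2 - \left(\left(4 - 4\right) - 5\right)\right) = 2 - \left(-2 - \left(0 - 5\right)\right) = 2 - \left(-2 - -5\right) = 2 - \left(-2 + 5\right) = 2 - 3 = -1$)
$\left(-19\right) \left(-13\right) + S = \left(-19\right) \left(-13\right) - 1 = 247 - 1 = 246$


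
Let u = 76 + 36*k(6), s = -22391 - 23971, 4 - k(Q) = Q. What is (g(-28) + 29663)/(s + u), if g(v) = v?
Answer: -29635/46358 ≈ -0.63926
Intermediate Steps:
k(Q) = 4 - Q
s = -46362
u = 4 (u = 76 + 36*(4 - 1*6) = 76 + 36*(4 - 6) = 76 + 36*(-2) = 76 - 72 = 4)
(g(-28) + 29663)/(s + u) = (-28 + 29663)/(-46362 + 4) = 29635/(-46358) = 29635*(-1/46358) = -29635/46358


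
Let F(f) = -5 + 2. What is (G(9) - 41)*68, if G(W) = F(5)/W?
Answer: -8432/3 ≈ -2810.7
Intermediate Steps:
F(f) = -3
G(W) = -3/W
(G(9) - 41)*68 = (-3/9 - 41)*68 = (-3*1/9 - 41)*68 = (-1/3 - 41)*68 = -124/3*68 = -8432/3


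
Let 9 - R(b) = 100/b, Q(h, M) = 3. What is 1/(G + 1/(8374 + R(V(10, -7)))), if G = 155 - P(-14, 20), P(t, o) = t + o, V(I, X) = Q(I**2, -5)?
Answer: 25049/3732304 ≈ 0.0067114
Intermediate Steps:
V(I, X) = 3
R(b) = 9 - 100/b
P(t, o) = o + t
G = 149 (G = 155 - (20 - 14) = 155 - 1*6 = 155 - 6 = 149)
1/(G + 1/(8374 + R(V(10, -7)))) = 1/(149 + 1/(8374 + (9 - 100/3))) = 1/(149 + 1/(8374 - 73/3)) = 1/(149 + 1/(25049/3)) = 1/(149 + 3/25049) = 1/(3732304/25049) = 25049/3732304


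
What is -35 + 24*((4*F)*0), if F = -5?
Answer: -35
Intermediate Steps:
-35 + 24*((4*F)*0) = -35 + 24*((4*(-5))*0) = -35 + 24*(-20*0) = -35 + 24*0 = -35 + 0 = -35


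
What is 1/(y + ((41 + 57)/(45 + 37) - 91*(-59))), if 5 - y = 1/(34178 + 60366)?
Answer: 3876304/20835890311 ≈ 0.00018604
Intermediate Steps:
y = 472719/94544 (y = 5 - 1/(34178 + 60366) = 5 - 1/94544 = 472719/94544 ≈ 5.0000)
1/(y + ((41 + 57)/(45 + 37) - 91*(-59))) = 1/(472719/94544 + ((41 + 57)/(45 + 37) - 91*(-59))) = 1/(472719/94544 + (98/82 + 5369)) = 1/(472719/94544 + (98*(1/82) + 5369)) = 1/(472719/94544 + (49/41 + 5369)) = 1/(472719/94544 + 220178/41) = 1/(20835890311/3876304) = 3876304/20835890311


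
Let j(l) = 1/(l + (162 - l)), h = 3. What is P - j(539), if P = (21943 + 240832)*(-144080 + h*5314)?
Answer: -5454776997901/162 ≈ -3.3671e+10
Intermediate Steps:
j(l) = 1/162
P = -33671462950 (P = (21943 + 240832)*(-144080 + 3*5314) = 262775*(-144080 + 15942) = 262775*(-128138) = -33671462950)
P - j(539) = -33671462950 - 1*1/162 = -33671462950 - 1/162 = -5454776997901/162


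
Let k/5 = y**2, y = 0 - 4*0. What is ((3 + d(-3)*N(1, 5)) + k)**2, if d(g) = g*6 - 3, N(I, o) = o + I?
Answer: 15129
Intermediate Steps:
N(I, o) = I + o
y = 0 (y = 0 + 0 = 0)
d(g) = -3 + 6*g (d(g) = 6*g - 3 = -3 + 6*g)
k = 0 (k = 5*0**2 = 5*0 = 0)
((3 + d(-3)*N(1, 5)) + k)**2 = ((3 + (-3 + 6*(-3))*(1 + 5)) + 0)**2 = ((3 + (-3 - 18)*6) + 0)**2 = ((3 - 21*6) + 0)**2 = ((3 - 126) + 0)**2 = (-123 + 0)**2 = (-123)**2 = 15129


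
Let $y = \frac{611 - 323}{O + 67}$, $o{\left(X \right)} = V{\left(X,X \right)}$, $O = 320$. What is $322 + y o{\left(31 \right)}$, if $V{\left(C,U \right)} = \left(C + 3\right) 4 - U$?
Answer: $\frac{17206}{43} \approx 400.14$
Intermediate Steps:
$V{\left(C,U \right)} = 12 - U + 4 C$ ($V{\left(C,U \right)} = \left(3 + C\right) 4 - U = \left(12 + 4 C\right) - U = 12 - U + 4 C$)
$o{\left(X \right)} = 12 + 3 X$ ($o{\left(X \right)} = 12 - X + 4 X = 12 + 3 X$)
$y = \frac{32}{43}$ ($y = \frac{611 - 323}{320 + 67} = \frac{288}{387} = 288 \cdot \frac{1}{387} = \frac{32}{43} \approx 0.74419$)
$322 + y o{\left(31 \right)} = 322 + \frac{32 \left(12 + 3 \cdot 31\right)}{43} = 322 + \frac{32 \left(12 + 93\right)}{43} = 322 + \frac{32}{43} \cdot 105 = 322 + \frac{3360}{43} = \frac{17206}{43}$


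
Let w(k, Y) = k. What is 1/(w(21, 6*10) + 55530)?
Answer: 1/55551 ≈ 1.8001e-5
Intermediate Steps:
1/(w(21, 6*10) + 55530) = 1/(21 + 55530) = 1/55551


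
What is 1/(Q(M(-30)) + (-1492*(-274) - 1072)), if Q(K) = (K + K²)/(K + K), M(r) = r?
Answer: 2/815443 ≈ 2.4527e-6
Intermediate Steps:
Q(K) = (K + K²)/(2*K) (Q(K) = (K + K²)/((2*K)) = (K + K²)*(1/(2*K)) = (K + K²)/(2*K))
1/(Q(M(-30)) + (-1492*(-274) - 1072)) = 1/((½ + (½)*(-30)) + (-1492*(-274) - 1072)) = 1/((½ - 15) + (408808 - 1072)) = 1/(-29/2 + 407736) = 1/(815443/2) = 2/815443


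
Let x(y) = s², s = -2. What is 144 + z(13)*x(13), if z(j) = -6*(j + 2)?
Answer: -216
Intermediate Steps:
z(j) = -12 - 6*j (z(j) = -6*(2 + j) = -12 - 6*j)
x(y) = 4 (x(y) = (-2)² = 4)
144 + z(13)*x(13) = 144 + (-12 - 6*13)*4 = 144 + (-12 - 78)*4 = 144 - 90*4 = 144 - 360 = -216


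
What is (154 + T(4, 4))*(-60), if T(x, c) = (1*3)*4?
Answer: -9960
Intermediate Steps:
T(x, c) = 12 (T(x, c) = 3*4 = 12)
(154 + T(4, 4))*(-60) = (154 + 12)*(-60) = 166*(-60) = -9960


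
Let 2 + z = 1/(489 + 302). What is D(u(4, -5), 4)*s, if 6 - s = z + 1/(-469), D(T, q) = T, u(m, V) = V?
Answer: -2120110/52997 ≈ -40.004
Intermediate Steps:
z = -1581/791 (z = -2 + 1/(489 + 302) = -2 + 1/791 = -1581/791 ≈ -1.9987)
s = 424022/52997 (s = 6 - (-1581/791 + 1/(-469)) = 6 - (-1581/791 - 1/469) = 6 - 1*(-106040/52997) = 6 + 106040/52997 = 424022/52997 ≈ 8.0009)
D(u(4, -5), 4)*s = -5*424022/52997 = -2120110/52997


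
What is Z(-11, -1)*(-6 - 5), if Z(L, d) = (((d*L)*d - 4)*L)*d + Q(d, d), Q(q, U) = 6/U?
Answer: 1881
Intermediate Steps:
Z(L, d) = 6/d + L*d*(-4 + L*d²) (Z(L, d) = (((d*L)*d - 4)*L)*d + 6/d = (((L*d)*d - 4)*L)*d + 6/d = ((L*d² - 4)*L)*d + 6/d = ((-4 + L*d²)*L)*d + 6/d = (L*(-4 + L*d²))*d + 6/d = L*d*(-4 + L*d²) + 6/d = 6/d + L*d*(-4 + L*d²))
Z(-11, -1)*(-6 - 5) = ((6 - 11*(-1)²*(-4 - 11*(-1)²))/(-1))*(-6 - 5) = -(6 - 11*1*(-4 - 11*1))*(-11) = -(6 - 11*1*(-4 - 11))*(-11) = -(6 - 11*1*(-15))*(-11) = -(6 + 165)*(-11) = -1*171*(-11) = -171*(-11) = 1881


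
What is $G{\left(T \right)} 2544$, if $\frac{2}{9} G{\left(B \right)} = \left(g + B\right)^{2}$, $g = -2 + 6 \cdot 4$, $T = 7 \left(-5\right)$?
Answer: $1934712$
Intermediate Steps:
$T = -35$
$g = 22$ ($g = -2 + 24 = 22$)
$G{\left(B \right)} = \frac{9 \left(22 + B\right)^{2}}{2}$
$G{\left(T \right)} 2544 = \frac{9 \left(22 - 35\right)^{2}}{2} \cdot 2544 = \frac{9 \left(-13\right)^{2}}{2} \cdot 2544 = \frac{9}{2} \cdot 169 \cdot 2544 = \frac{1521}{2} \cdot 2544 = 1934712$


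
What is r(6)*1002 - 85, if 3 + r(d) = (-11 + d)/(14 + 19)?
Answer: -35671/11 ≈ -3242.8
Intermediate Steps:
r(d) = -10/3 + d/33 (r(d) = -3 + (-11 + d)/(14 + 19) = -3 + (-11 + d)/33 = -3 + (-11 + d)*(1/33) = -3 + (-⅓ + d/33) = -10/3 + d/33)
r(6)*1002 - 85 = (-10/3 + (1/33)*6)*1002 - 85 = (-10/3 + 2/11)*1002 - 85 = -104/33*1002 - 85 = -34736/11 - 85 = -35671/11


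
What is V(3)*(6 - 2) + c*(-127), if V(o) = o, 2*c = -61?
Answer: 7771/2 ≈ 3885.5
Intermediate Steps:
c = -61/2 (c = (1/2)*(-61) = -61/2 ≈ -30.500)
V(3)*(6 - 2) + c*(-127) = 3*(6 - 2) - 61/2*(-127) = 3*4 + 7747/2 = 12 + 7747/2 = 7771/2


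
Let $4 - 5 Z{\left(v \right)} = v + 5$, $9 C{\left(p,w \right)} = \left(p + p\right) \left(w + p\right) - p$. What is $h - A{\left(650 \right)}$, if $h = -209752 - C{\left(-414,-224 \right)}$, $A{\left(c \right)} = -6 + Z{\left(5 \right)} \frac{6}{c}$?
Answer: $- \frac{436292982}{1625} \approx -2.6849 \cdot 10^{5}$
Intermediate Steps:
$C{\left(p,w \right)} = - \frac{p}{9} + \frac{2 p \left(p + w\right)}{9}$ ($C{\left(p,w \right)} = \frac{\left(p + p\right) \left(w + p\right) - p}{9} = \frac{2 p \left(p + w\right) - p}{9} = \frac{- p + 2 p \left(p + w\right)}{9} = - \frac{p}{9} + \frac{2 p \left(p + w\right)}{9}$)
$Z{\left(v \right)} = - \frac{1}{5} - \frac{v}{5}$ ($Z{\left(v \right)} = \frac{4}{5} - \frac{v + 5}{5} = \frac{4}{5} - \frac{5 + v}{5} = \frac{4}{5} - \left(1 + \frac{v}{5}\right) = - \frac{1}{5} - \frac{v}{5}$)
$A{\left(c \right)} = -6 - \frac{36}{5 c}$ ($A{\left(c \right)} = -6 + \left(- \frac{1}{5} - 1\right) \frac{6}{c} = -6 - \frac{6 \frac{6}{c}}{5} = -6 - \frac{36}{5 c}$)
$h = -268494$ ($h = -209752 - \frac{1}{9} \left(-414\right) \left(-1 + 2 \left(-414\right) + 2 \left(-224\right)\right) = -209752 - \frac{1}{9} \left(-414\right) \left(-1 - 828 - 448\right) = -209752 - \frac{1}{9} \left(-414\right) \left(-1277\right) = -209752 - 58742 = -268494$)
$h - A{\left(650 \right)} = -268494 - \left(-6 - \frac{36}{5 \cdot 650}\right) = -268494 - \left(-6 - \frac{18}{1625}\right) = -268494 - - \frac{9768}{1625} = -268494 + \frac{9768}{1625} = - \frac{436292982}{1625}$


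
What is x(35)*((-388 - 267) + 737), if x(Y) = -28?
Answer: -2296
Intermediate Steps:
x(35)*((-388 - 267) + 737) = -28*((-388 - 267) + 737) = -28*(-655 + 737) = -28*82 = -2296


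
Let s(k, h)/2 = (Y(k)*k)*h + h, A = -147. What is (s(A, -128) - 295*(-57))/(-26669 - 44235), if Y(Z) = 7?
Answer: -279983/70904 ≈ -3.9488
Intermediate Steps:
s(k, h) = 2*h + 14*h*k (s(k, h) = 2*((7*k)*h + h) = 2*(7*h*k + h) = 2*(h + 7*h*k) = 2*h + 14*h*k)
(s(A, -128) - 295*(-57))/(-26669 - 44235) = (2*(-128)*(1 + 7*(-147)) - 295*(-57))/(-26669 - 44235) = (2*(-128)*(1 - 1029) + 16815)/(-70904) = (2*(-128)*(-1028) + 16815)*(-1/70904) = (263168 + 16815)*(-1/70904) = 279983*(-1/70904) = -279983/70904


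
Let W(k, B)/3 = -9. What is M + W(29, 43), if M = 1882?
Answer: 1855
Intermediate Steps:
W(k, B) = -27 (W(k, B) = 3*(-9) = -27)
M + W(29, 43) = 1882 - 27 = 1855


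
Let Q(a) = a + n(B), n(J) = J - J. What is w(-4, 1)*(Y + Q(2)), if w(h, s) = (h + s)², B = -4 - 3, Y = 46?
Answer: 432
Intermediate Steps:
B = -7
n(J) = 0
Q(a) = a (Q(a) = a + 0 = a)
w(-4, 1)*(Y + Q(2)) = (-4 + 1)²*(46 + 2) = (-3)²*48 = 9*48 = 432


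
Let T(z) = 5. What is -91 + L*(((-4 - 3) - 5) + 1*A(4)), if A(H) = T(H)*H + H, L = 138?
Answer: 1565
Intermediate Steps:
A(H) = 6*H (A(H) = 5*H + H = 6*H)
-91 + L*(((-4 - 3) - 5) + 1*A(4)) = -91 + 138*(((-4 - 3) - 5) + 1*(6*4)) = -91 + 138*((-7 - 5) + 1*24) = -91 + 138*(-12 + 24) = -91 + 138*12 = -91 + 1656 = 1565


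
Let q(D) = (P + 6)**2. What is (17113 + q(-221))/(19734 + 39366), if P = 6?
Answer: 17257/59100 ≈ 0.29200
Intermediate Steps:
q(D) = 144 (q(D) = (6 + 6)**2 = 12**2 = 144)
(17113 + q(-221))/(19734 + 39366) = (17113 + 144)/(19734 + 39366) = 17257/59100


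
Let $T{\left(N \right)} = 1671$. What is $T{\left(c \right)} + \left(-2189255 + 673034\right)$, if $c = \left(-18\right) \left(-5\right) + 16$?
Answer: $-1514550$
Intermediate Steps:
$c = 106$ ($c = 90 + 16 = 106$)
$T{\left(c \right)} + \left(-2189255 + 673034\right) = 1671 + \left(-2189255 + 673034\right) = 1671 - 1516221 = -1514550$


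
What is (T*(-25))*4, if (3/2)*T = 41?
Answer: -8200/3 ≈ -2733.3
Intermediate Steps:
T = 82/3 (T = (⅔)*41 = 82/3 ≈ 27.333)
(T*(-25))*4 = ((82/3)*(-25))*4 = -2050/3*4 = -8200/3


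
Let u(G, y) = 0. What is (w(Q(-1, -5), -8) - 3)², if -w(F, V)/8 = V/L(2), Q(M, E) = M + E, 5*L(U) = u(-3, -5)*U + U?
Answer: 24649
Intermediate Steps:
L(U) = U/5 (L(U) = (0*U + U)/5 = (0 + U)/5 = U/5)
Q(M, E) = E + M
w(F, V) = -20*V (w(F, V) = -8*V/((⅕)*2) = -8*V/⅖ = -8*V*5/2 = -20*V)
(w(Q(-1, -5), -8) - 3)² = (-20*(-8) - 3)² = (160 - 3)² = 157² = 24649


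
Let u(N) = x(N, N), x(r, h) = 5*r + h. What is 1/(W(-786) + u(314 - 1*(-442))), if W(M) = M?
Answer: 1/3750 ≈ 0.00026667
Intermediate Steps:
x(r, h) = h + 5*r
u(N) = 6*N (u(N) = N + 5*N = 6*N)
1/(W(-786) + u(314 - 1*(-442))) = 1/(-786 + 6*(314 - 1*(-442))) = 1/(-786 + 6*(314 + 442)) = 1/(-786 + 6*756) = 1/(-786 + 4536) = 1/3750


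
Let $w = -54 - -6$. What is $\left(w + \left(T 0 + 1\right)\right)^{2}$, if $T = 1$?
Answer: $2209$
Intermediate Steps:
$w = -48$ ($w = -54 + 6 = -48$)
$\left(w + \left(T 0 + 1\right)\right)^{2} = \left(-48 + \left(1 \cdot 0 + 1\right)\right)^{2} = \left(-48 + \left(0 + 1\right)\right)^{2} = \left(-48 + 1\right)^{2} = \left(-47\right)^{2} = 2209$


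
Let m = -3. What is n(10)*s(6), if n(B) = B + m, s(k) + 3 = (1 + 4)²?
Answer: 154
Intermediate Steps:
s(k) = 22 (s(k) = -3 + (1 + 4)² = -3 + 5² = -3 + 25 = 22)
n(B) = -3 + B (n(B) = B - 3 = -3 + B)
n(10)*s(6) = (-3 + 10)*22 = 7*22 = 154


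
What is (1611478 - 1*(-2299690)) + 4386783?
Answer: 8297951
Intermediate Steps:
(1611478 - 1*(-2299690)) + 4386783 = (1611478 + 2299690) + 4386783 = 3911168 + 4386783 = 8297951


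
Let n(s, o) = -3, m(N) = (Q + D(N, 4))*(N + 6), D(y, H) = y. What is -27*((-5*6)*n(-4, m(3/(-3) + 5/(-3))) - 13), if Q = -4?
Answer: -2079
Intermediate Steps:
m(N) = (-4 + N)*(6 + N) (m(N) = (-4 + N)*(N + 6) = (-4 + N)*(6 + N))
-27*((-5*6)*n(-4, m(3/(-3) + 5/(-3))) - 13) = -27*(-5*6*(-3) - 13) = -27*(-30*(-3) - 13) = -27*(90 - 13) = -27*77 = -2079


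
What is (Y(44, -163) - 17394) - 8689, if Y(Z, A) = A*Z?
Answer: -33255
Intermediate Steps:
(Y(44, -163) - 17394) - 8689 = (-163*44 - 17394) - 8689 = (-7172 - 17394) - 8689 = -24566 - 8689 = -33255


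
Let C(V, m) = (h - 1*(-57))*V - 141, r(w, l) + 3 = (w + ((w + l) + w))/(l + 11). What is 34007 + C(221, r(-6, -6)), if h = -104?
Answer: 23479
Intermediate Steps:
r(w, l) = -3 + (l + 3*w)/(11 + l) (r(w, l) = -3 + (w + ((w + l) + w))/(l + 11) = -3 + (w + ((l + w) + w))/(11 + l) = -3 + (w + (l + 2*w))/(11 + l) = -3 + (l + 3*w)/(11 + l))
C(V, m) = -141 - 47*V (C(V, m) = (-104 - 1*(-57))*V - 141 = (-104 + 57)*V - 141 = -47*V - 141 = -141 - 47*V)
34007 + C(221, r(-6, -6)) = 34007 + (-141 - 47*221) = 34007 + (-141 - 10387) = 34007 - 10528 = 23479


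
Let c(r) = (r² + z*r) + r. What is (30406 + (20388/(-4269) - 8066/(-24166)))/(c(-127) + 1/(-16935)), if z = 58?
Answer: 8852393618890575/2514649772167831 ≈ 3.5203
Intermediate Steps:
c(r) = r² + 59*r (c(r) = (r² + 58*r) + r = r² + 59*r)
(30406 + (20388/(-4269) - 8066/(-24166)))/(c(-127) + 1/(-16935)) = (30406 + (20388/(-4269) - 8066/(-24166)))/(-127*(59 - 127) + 1/(-16935)) = (30406 + (20388*(-1/4269) - 8066*(-1/24166)))/(-127*(-68) - 1/16935) = (30406 + (-6796/1423 + 4033/12083))/(8636 - 1/16935) = (30406 - 76377109/17194109)/(146250659/16935) = (522727701145/17194109)*(16935/146250659) = 8852393618890575/2514649772167831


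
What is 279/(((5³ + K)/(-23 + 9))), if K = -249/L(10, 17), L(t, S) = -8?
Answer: -31248/1249 ≈ -25.018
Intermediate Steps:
K = 249/8 (K = -249/(-8) = -249*(-⅛) = 249/8 ≈ 31.125)
279/(((5³ + K)/(-23 + 9))) = 279/(((5³ + 249/8)/(-23 + 9))) = 279/(((125 + 249/8)/(-14))) = 279/(((1249/8)*(-1/14))) = 279/(-1249/112) = 279*(-112/1249) = -31248/1249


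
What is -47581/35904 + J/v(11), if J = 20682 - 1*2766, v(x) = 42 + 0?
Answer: 106876277/251328 ≈ 425.25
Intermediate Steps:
v(x) = 42
J = 17916 (J = 20682 - 2766 = 17916)
-47581/35904 + J/v(11) = -47581/35904 + 17916/42 = -47581*1/35904 + 17916*(1/42) = -47581/35904 + 2986/7 = 106876277/251328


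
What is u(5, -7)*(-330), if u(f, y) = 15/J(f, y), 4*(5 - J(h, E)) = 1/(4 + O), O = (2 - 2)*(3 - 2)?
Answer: -79200/79 ≈ -1002.5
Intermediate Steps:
O = 0 (O = 0*1 = 0)
J(h, E) = 79/16 (J(h, E) = 5 - 1/(4*(4 + 0)) = 5 - 1/4/4 = 5 - 1/4*1/4 = 5 - 1/16 = 79/16)
u(f, y) = 240/79 (u(f, y) = 15/(79/16) = 15*(16/79) = 240/79)
u(5, -7)*(-330) = (240/79)*(-330) = -79200/79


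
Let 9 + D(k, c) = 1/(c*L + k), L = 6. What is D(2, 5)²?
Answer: 82369/1024 ≈ 80.438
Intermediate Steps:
D(k, c) = -9 + 1/(k + 6*c) (D(k, c) = -9 + 1/(c*6 + k) = -9 + 1/(6*c + k) = -9 + 1/(k + 6*c))
D(2, 5)² = ((1 - 54*5 - 9*2)/(2 + 6*5))² = ((1 - 270 - 18)/(2 + 30))² = (-287/32)² = 82369/1024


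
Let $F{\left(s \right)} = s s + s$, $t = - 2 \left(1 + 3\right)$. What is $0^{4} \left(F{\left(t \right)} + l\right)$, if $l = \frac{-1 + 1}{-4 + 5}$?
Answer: $0$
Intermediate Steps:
$t = -8$ ($t = \left(-2\right) 4 = -8$)
$F{\left(s \right)} = s + s^{2}$ ($F{\left(s \right)} = s^{2} + s = s + s^{2}$)
$l = 0$ ($l = 1^{-1} \cdot 0 = 1 \cdot 0 = 0$)
$0^{4} \left(F{\left(t \right)} + l\right) = 0^{4} \left(- 8 \left(1 - 8\right) + 0\right) = 0 \left(\left(-8\right) \left(-7\right) + 0\right) = 0 \left(56 + 0\right) = 0 \cdot 56 = 0$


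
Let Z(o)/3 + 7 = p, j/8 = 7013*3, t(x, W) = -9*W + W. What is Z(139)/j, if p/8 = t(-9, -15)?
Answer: 953/56104 ≈ 0.016986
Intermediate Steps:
t(x, W) = -8*W
j = 168312 (j = 8*(7013*3) = 8*21039 = 168312)
p = 960 (p = 8*(-8*(-15)) = 8*120 = 960)
Z(o) = 2859 (Z(o) = -21 + 3*960 = -21 + 2880 = 2859)
Z(139)/j = 2859/168312 = 2859*(1/168312) = 953/56104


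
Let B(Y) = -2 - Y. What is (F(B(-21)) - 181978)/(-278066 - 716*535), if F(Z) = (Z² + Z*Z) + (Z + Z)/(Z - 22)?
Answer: 271903/991689 ≈ 0.27418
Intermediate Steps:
F(Z) = 2*Z² + 2*Z/(-22 + Z) (F(Z) = (Z² + Z²) + (2*Z)/(-22 + Z) = 2*Z² + 2*Z/(-22 + Z))
(F(B(-21)) - 181978)/(-278066 - 716*535) = (2*(-2 - 1*(-21))*(1 + (-2 - 1*(-21))² - 22*(-2 - 1*(-21)))/(-22 + (-2 - 1*(-21))) - 181978)/(-278066 - 716*535) = (2*(-2 + 21)*(1 + (-2 + 21)² - 22*(-2 + 21))/(-22 + (-2 + 21)) - 181978)/(-278066 - 383060) = (2*19*(1 + 19² - 22*19)/(-22 + 19) - 181978)/(-661126) = (2*19*(1 + 361 - 418)/(-3) - 181978)*(-1/661126) = (2*19*(-⅓)*(-56) - 181978)*(-1/661126) = (2128/3 - 181978)*(-1/661126) = -543806/3*(-1/661126) = 271903/991689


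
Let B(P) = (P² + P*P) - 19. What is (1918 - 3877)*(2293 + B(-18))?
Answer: -5724198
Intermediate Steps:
B(P) = -19 + 2*P² (B(P) = (P² + P²) - 19 = 2*P² - 19 = -19 + 2*P²)
(1918 - 3877)*(2293 + B(-18)) = (1918 - 3877)*(2293 + (-19 + 2*(-18)²)) = -1959*(2293 + (-19 + 2*324)) = -1959*(2293 + (-19 + 648)) = -1959*(2293 + 629) = -1959*2922 = -5724198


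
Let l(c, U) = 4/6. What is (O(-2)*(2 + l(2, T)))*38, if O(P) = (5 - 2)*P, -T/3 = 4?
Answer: -608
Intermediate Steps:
T = -12 (T = -3*4 = -12)
O(P) = 3*P
l(c, U) = ⅔ (l(c, U) = 4*(⅙) = ⅔)
(O(-2)*(2 + l(2, T)))*38 = ((3*(-2))*(2 + ⅔))*38 = -6*8/3*38 = -16*38 = -608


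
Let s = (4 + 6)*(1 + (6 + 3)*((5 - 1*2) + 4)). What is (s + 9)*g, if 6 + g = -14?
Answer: -12980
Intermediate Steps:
g = -20 (g = -6 - 14 = -20)
s = 640 (s = 10*(1 + 9*((5 - 2) + 4)) = 10*(1 + 9*(3 + 4)) = 10*(1 + 9*7) = 10*(1 + 63) = 10*64 = 640)
(s + 9)*g = (640 + 9)*(-20) = 649*(-20) = -12980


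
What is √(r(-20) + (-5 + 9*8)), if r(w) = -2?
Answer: √65 ≈ 8.0623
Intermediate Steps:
√(r(-20) + (-5 + 9*8)) = √(-2 + (-5 + 9*8)) = √(-2 + (-5 + 72)) = √(-2 + 67) = √65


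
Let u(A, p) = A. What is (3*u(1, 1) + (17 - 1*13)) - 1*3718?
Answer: -3711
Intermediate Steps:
(3*u(1, 1) + (17 - 1*13)) - 1*3718 = (3*1 + (17 - 1*13)) - 1*3718 = (3 + (17 - 13)) - 3718 = (3 + 4) - 3718 = 7 - 3718 = -3711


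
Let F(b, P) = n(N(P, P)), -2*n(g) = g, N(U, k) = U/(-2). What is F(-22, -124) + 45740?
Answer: 45709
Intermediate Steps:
N(U, k) = -U/2 (N(U, k) = U*(-1/2) = -U/2)
n(g) = -g/2
F(b, P) = P/4 (F(b, P) = -(-1)*P/4 = P/4)
F(-22, -124) + 45740 = (1/4)*(-124) + 45740 = -31 + 45740 = 45709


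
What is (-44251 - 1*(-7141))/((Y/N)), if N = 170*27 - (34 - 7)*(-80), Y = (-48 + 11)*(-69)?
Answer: -83497500/851 ≈ -98117.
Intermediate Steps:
Y = 2553 (Y = -37*(-69) = 2553)
N = 6750 (N = 4590 - 27*(-80) = 4590 - 1*(-2160) = 4590 + 2160 = 6750)
(-44251 - 1*(-7141))/((Y/N)) = (-44251 - 1*(-7141))/((2553/6750)) = (-44251 + 7141)/((2553*(1/6750))) = -37110/851/2250 = -37110*2250/851 = -83497500/851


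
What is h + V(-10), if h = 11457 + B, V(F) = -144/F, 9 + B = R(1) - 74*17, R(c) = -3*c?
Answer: 51007/5 ≈ 10201.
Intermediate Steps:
B = -1270 (B = -9 + (-3*1 - 74*17) = -9 + (-3 - 1258) = -9 - 1261 = -1270)
V(F) = -144/F
h = 10187 (h = 11457 - 1270 = 10187)
h + V(-10) = 10187 - 144/(-10) = 10187 - 144*(-⅒) = 10187 + 72/5 = 51007/5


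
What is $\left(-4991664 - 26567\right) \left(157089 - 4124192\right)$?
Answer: $19907839254793$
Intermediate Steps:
$\left(-4991664 - 26567\right) \left(157089 - 4124192\right) = \left(-5018231\right) \left(-3967103\right) = 19907839254793$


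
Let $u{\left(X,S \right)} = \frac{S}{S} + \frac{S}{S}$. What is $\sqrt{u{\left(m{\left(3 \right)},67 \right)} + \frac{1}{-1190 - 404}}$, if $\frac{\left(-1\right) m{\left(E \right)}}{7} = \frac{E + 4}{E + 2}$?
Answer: $\frac{\sqrt{5080078}}{1594} \approx 1.414$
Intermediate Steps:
$m{\left(E \right)} = - \frac{7 \left(4 + E\right)}{2 + E}$ ($m{\left(E \right)} = - 7 \frac{E + 4}{E + 2} = - 7 \frac{4 + E}{2 + E} = - \frac{7 \left(4 + E\right)}{2 + E}$)
$u{\left(X,S \right)} = 2$ ($u{\left(X,S \right)} = 1 + 1 = 2$)
$\sqrt{u{\left(m{\left(3 \right)},67 \right)} + \frac{1}{-1190 - 404}} = \sqrt{2 + \frac{1}{-1190 - 404}} = \sqrt{2 + \frac{1}{-1594}} = \sqrt{2 - \frac{1}{1594}} = \sqrt{\frac{3187}{1594}} = \frac{\sqrt{5080078}}{1594}$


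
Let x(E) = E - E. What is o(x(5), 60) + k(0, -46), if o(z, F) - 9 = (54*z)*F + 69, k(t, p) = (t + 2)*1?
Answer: 80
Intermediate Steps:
x(E) = 0
k(t, p) = 2 + t (k(t, p) = (2 + t)*1 = 2 + t)
o(z, F) = 78 + 54*F*z (o(z, F) = 9 + ((54*z)*F + 69) = 9 + (54*F*z + 69) = 9 + (69 + 54*F*z) = 78 + 54*F*z)
o(x(5), 60) + k(0, -46) = (78 + 54*60*0) + (2 + 0) = (78 + 0) + 2 = 78 + 2 = 80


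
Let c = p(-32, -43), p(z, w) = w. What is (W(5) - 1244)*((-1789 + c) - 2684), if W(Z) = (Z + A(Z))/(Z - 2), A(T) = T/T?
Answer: 5608872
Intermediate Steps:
c = -43
A(T) = 1
W(Z) = (1 + Z)/(-2 + Z) (W(Z) = (Z + 1)/(Z - 2) = (1 + Z)/(-2 + Z))
(W(5) - 1244)*((-1789 + c) - 2684) = ((1 + 5)/(-2 + 5) - 1244)*((-1789 - 43) - 2684) = (6/3 - 1244)*(-1832 - 2684) = ((⅓)*6 - 1244)*(-4516) = (2 - 1244)*(-4516) = -1242*(-4516) = 5608872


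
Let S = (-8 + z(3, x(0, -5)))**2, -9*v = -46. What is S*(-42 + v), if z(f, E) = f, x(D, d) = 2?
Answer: -8300/9 ≈ -922.22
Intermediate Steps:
v = 46/9 (v = -1/9*(-46) = 46/9 ≈ 5.1111)
S = 25 (S = (-8 + 3)**2 = (-5)**2 = 25)
S*(-42 + v) = 25*(-42 + 46/9) = 25*(-332/9) = -8300/9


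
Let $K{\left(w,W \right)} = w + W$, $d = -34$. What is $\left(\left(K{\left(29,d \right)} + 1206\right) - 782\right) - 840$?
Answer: $-421$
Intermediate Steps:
$K{\left(w,W \right)} = W + w$
$\left(\left(K{\left(29,d \right)} + 1206\right) - 782\right) - 840 = \left(\left(\left(-34 + 29\right) + 1206\right) - 782\right) - 840 = \left(\left(-5 + 1206\right) - 782\right) - 840 = \left(1201 - 782\right) - 840 = 419 - 840 = -421$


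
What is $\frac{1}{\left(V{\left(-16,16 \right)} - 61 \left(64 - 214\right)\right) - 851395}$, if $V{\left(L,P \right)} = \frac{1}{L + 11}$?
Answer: $- \frac{5}{4211226} \approx -1.1873 \cdot 10^{-6}$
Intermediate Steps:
$V{\left(L,P \right)} = \frac{1}{11 + L}$
$\frac{1}{\left(V{\left(-16,16 \right)} - 61 \left(64 - 214\right)\right) - 851395} = \frac{1}{\left(\frac{1}{11 - 16} - 61 \left(64 - 214\right)\right) - 851395} = \frac{1}{\left(\frac{1}{-5} - 61 \left(64 - 214\right)\right) - 851395} = \frac{1}{\left(- \frac{1}{5} - -9150\right) - 851395} = \frac{1}{\left(- \frac{1}{5} + 9150\right) - 851395} = \frac{1}{\frac{45749}{5} - 851395} = \frac{1}{- \frac{4211226}{5}} = - \frac{5}{4211226}$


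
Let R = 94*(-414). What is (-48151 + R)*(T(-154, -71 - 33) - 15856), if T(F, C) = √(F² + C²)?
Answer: 1380534352 - 174134*√8633 ≈ 1.3644e+9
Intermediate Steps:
R = -38916
T(F, C) = √(C² + F²)
(-48151 + R)*(T(-154, -71 - 33) - 15856) = (-48151 - 38916)*(√((-71 - 33)² + (-154)²) - 15856) = -87067*(√((-104)² + 23716) - 15856) = -87067*(√(10816 + 23716) - 15856) = -87067*(√34532 - 15856) = -87067*(2*√8633 - 15856) = -87067*(-15856 + 2*√8633) = 1380534352 - 174134*√8633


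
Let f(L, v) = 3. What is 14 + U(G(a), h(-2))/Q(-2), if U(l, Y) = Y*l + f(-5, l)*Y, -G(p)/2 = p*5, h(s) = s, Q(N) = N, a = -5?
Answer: 67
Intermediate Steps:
G(p) = -10*p (G(p) = -2*p*5 = -10*p)
U(l, Y) = 3*Y + Y*l (U(l, Y) = Y*l + 3*Y = 3*Y + Y*l)
14 + U(G(a), h(-2))/Q(-2) = 14 + (-2*(3 - 10*(-5)))/(-2) = 14 - (-1)*(3 + 50) = 14 - (-1)*53 = 14 - 1/2*(-106) = 14 + 53 = 67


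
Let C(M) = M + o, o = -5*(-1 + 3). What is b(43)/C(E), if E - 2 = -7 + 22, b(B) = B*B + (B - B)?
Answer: 1849/7 ≈ 264.14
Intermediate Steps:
b(B) = B² (b(B) = B² + 0 = B²)
E = 17 (E = 2 + (-7 + 22) = 2 + 15 = 17)
o = -10 (o = -5*2 = -10)
C(M) = -10 + M (C(M) = M - 10 = -10 + M)
b(43)/C(E) = 43²/(-10 + 17) = 1849/7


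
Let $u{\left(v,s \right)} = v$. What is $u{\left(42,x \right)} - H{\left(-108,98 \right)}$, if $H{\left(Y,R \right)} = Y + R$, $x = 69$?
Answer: $52$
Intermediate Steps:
$H{\left(Y,R \right)} = R + Y$
$u{\left(42,x \right)} - H{\left(-108,98 \right)} = 42 - \left(98 - 108\right) = 42 - -10 = 42 + 10 = 52$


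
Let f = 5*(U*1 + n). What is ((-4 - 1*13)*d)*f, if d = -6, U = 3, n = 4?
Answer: 3570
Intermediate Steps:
f = 35 (f = 5*(3*1 + 4) = 5*(3 + 4) = 5*7 = 35)
((-4 - 1*13)*d)*f = ((-4 - 1*13)*(-6))*35 = ((-4 - 13)*(-6))*35 = -17*(-6)*35 = 102*35 = 3570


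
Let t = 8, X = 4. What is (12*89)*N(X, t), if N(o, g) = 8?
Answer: 8544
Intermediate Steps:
(12*89)*N(X, t) = (12*89)*8 = 1068*8 = 8544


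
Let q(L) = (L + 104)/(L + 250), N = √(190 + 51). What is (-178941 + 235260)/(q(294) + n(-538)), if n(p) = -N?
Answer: -1016144944/5930181 - 1388901632*√241/5930181 ≈ -3807.3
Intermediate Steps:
N = √241 ≈ 15.524
q(L) = (104 + L)/(250 + L)
n(p) = -√241
(-178941 + 235260)/(q(294) + n(-538)) = (-178941 + 235260)/((104 + 294)/(250 + 294) - √241) = 56319/(398/544 - √241) = 56319/((1/544)*398 - √241) = 56319/(199/272 - √241)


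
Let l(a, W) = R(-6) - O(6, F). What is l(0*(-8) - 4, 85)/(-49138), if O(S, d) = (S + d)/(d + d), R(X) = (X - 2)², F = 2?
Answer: -31/24569 ≈ -0.0012618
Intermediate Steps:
R(X) = (-2 + X)²
O(S, d) = (S + d)/(2*d) (O(S, d) = (S + d)/((2*d)) = (S + d)*(1/(2*d)) = (S + d)/(2*d))
l(a, W) = 62 (l(a, W) = (-2 - 6)² - (6 + 2)/(2*2) = (-8)² - 8/(2*2) = 64 - 1*2 = 64 - 2 = 62)
l(0*(-8) - 4, 85)/(-49138) = 62/(-49138) = 62*(-1/49138) = -31/24569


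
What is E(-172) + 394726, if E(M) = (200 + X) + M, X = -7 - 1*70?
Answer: 394677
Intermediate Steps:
X = -77 (X = -7 - 70 = -77)
E(M) = 123 + M (E(M) = (200 - 77) + M = 123 + M)
E(-172) + 394726 = (123 - 172) + 394726 = -49 + 394726 = 394677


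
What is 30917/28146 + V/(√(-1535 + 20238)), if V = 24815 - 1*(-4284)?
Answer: 30917/28146 + 29099*√18703/18703 ≈ 213.87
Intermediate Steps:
V = 29099 (V = 24815 + 4284 = 29099)
30917/28146 + V/(√(-1535 + 20238)) = 30917/28146 + 29099/(√(-1535 + 20238)) = 30917*(1/28146) + 29099/(√18703) = 30917/28146 + 29099*(√18703/18703) = 30917/28146 + 29099*√18703/18703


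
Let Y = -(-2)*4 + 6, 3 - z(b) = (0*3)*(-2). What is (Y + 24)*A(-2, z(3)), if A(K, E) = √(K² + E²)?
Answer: 38*√13 ≈ 137.01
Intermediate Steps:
z(b) = 3 (z(b) = 3 - 0*3*(-2) = 3 - 0*(-2) = 3 - 1*0 = 3 + 0 = 3)
A(K, E) = √(E² + K²)
Y = 14 (Y = -2*(-4) + 6 = 8 + 6 = 14)
(Y + 24)*A(-2, z(3)) = (14 + 24)*√(3² + (-2)²) = 38*√(9 + 4) = 38*√13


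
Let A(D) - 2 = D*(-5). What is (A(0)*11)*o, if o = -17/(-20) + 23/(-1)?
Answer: -4873/10 ≈ -487.30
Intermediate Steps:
A(D) = 2 - 5*D (A(D) = 2 + D*(-5) = 2 - 5*D)
o = -443/20 (o = -17*(-1/20) + 23*(-1) = 17/20 - 23 = -443/20 ≈ -22.150)
(A(0)*11)*o = ((2 - 5*0)*11)*(-443/20) = ((2 + 0)*11)*(-443/20) = (2*11)*(-443/20) = 22*(-443/20) = -4873/10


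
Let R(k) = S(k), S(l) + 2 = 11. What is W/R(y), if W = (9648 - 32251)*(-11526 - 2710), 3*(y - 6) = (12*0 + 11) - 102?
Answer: 321776308/9 ≈ 3.5753e+7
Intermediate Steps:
S(l) = 9 (S(l) = -2 + 11 = 9)
y = -73/3 (y = 6 + ((12*0 + 11) - 102)/3 = 6 + ((0 + 11) - 102)/3 = 6 + (11 - 102)/3 = 6 + (⅓)*(-91) = 6 - 91/3 = -73/3 ≈ -24.333)
W = 321776308 (W = -22603*(-14236) = 321776308)
R(k) = 9
W/R(y) = 321776308/9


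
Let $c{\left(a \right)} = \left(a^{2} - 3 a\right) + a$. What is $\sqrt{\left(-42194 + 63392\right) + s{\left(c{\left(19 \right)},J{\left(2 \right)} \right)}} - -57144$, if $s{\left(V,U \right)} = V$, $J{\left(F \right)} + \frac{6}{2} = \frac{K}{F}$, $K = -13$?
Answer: $57144 + \sqrt{21521} \approx 57291.0$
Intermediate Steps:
$c{\left(a \right)} = a^{2} - 2 a$
$J{\left(F \right)} = -3 - \frac{13}{F}$
$\sqrt{\left(-42194 + 63392\right) + s{\left(c{\left(19 \right)},J{\left(2 \right)} \right)}} - -57144 = \sqrt{\left(-42194 + 63392\right) + 19 \left(-2 + 19\right)} - -57144 = \sqrt{21198 + 19 \cdot 17} + 57144 = \sqrt{21198 + 323} + 57144 = \sqrt{21521} + 57144 = 57144 + \sqrt{21521}$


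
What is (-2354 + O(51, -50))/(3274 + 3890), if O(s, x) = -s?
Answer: -2405/7164 ≈ -0.33571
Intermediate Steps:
(-2354 + O(51, -50))/(3274 + 3890) = (-2354 - 1*51)/(3274 + 3890) = (-2354 - 51)/7164 = -2405*1/7164 = -2405/7164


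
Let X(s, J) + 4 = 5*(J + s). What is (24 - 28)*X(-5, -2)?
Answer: 156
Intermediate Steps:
X(s, J) = -4 + 5*J + 5*s (X(s, J) = -4 + 5*(J + s) = -4 + (5*J + 5*s) = -4 + 5*J + 5*s)
(24 - 28)*X(-5, -2) = (24 - 28)*(-4 + 5*(-2) + 5*(-5)) = -4*(-4 - 10 - 25) = -4*(-39) = 156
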